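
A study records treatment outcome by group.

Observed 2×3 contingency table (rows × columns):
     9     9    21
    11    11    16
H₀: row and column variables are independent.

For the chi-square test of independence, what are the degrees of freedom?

degrees of freedom = 2

df = (r−1)(c−1) = (2−1)·(3−1) = 2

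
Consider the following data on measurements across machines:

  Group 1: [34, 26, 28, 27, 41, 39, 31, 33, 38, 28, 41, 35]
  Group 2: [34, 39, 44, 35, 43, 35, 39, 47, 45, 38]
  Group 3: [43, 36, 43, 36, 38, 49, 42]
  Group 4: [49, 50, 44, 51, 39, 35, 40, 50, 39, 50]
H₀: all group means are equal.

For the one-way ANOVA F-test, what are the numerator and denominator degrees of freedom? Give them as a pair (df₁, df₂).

degrees of freedom = [3, 35]

k = 4 groups, N = 39 total
df = (k−1, N−k) = (4−1, 39−4) = (3, 35)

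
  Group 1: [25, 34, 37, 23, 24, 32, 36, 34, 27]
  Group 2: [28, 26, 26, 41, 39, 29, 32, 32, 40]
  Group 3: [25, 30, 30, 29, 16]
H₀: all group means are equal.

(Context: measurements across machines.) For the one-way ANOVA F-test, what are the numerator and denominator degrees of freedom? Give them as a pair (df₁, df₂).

degrees of freedom = [2, 20]

k = 3 groups, N = 23 total
df = (k−1, N−k) = (3−1, 23−3) = (2, 20)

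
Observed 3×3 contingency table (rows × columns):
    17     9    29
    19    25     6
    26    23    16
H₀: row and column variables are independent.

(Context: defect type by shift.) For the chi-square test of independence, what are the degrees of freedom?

degrees of freedom = 4

df = (r−1)(c−1) = (3−1)·(3−1) = 4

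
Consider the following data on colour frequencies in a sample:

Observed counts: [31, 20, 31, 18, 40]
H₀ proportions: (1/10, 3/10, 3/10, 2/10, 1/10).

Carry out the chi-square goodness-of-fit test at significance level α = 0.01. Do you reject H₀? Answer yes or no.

n = 140; E_i = n·p_i = [14.00, 42.00, 42.00, 28.00, 14.00]
χ² = (31−14.00)²/14.00 + (20−42.00)²/42.00 + (31−42.00)²/42.00 + (18−28.00)²/28.00 + (40−14.00)²/14.00 = 86.9048
df = 4
p-value (upper-tail) = 0.00000
At α=0.01: p < α → reject H₀

reject H₀: yes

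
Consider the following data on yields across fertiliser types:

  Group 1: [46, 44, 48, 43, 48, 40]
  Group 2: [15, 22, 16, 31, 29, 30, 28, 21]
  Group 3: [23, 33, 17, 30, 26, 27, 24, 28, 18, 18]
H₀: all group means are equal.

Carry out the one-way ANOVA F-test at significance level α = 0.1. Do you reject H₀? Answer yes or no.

Group means [44.83, 24.00, 24.40], grand mean 29.375
SSB = Σnᵢ(x̄ᵢ−x̄)² = 1912.392; SSW = ΣΣ(x−x̄ᵢ)² = 599.233
MSB = 1912.392/2 = 956.1958; MSW = 599.233/21 = 28.5349
F = MSB/MSW = 33.5097
df = (2, 21)
p-value (upper-tail) = 0.00000
At α=0.1: p < α → reject H₀

reject H₀: yes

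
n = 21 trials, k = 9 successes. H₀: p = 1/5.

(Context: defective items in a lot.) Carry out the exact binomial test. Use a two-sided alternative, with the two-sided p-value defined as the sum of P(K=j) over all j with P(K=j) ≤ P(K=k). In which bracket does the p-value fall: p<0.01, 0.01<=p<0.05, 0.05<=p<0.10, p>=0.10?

Exact binomial: n=21, k=9, p₀=1/5=0.2000
P(X=j) = C(n,j)·p₀^j·(1−p₀)^(n−j); p = Σ P(X=j) over j with P(X=j) ≤ P(X=9)
p-value (two-sided) = 0.02364
→ bracket: 0.01<=p<0.05

p-value bracket: 0.01<=p<0.05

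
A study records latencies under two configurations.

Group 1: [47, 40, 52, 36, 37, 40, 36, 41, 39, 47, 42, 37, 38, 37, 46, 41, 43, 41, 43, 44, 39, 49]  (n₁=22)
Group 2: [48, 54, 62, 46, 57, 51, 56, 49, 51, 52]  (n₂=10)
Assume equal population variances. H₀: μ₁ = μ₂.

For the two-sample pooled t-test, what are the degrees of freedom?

degrees of freedom = 30

df = n₁ + n₂ − 2 = 22 + 10 − 2 = 30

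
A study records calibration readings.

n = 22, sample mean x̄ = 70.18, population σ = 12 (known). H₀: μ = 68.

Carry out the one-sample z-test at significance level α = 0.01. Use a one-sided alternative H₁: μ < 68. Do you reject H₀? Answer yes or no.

SE = σ/√n = 12/√22 = 2.5584
z = (x̄−μ₀)/SE = (70.18−68)/2.5584 = 0.8521
p-value (one-sided, H₁ less) = 0.80292
At α=0.01: p ≥ α → fail to reject H₀

reject H₀: no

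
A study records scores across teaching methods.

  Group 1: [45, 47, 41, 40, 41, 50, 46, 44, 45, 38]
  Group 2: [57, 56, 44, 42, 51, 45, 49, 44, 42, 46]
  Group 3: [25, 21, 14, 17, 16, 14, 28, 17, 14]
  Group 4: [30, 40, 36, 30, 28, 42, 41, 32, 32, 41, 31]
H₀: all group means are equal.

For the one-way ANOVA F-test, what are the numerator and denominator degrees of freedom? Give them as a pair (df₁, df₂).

k = 4 groups, N = 40 total
df = (k−1, N−k) = (4−1, 40−4) = (3, 36)

degrees of freedom = [3, 36]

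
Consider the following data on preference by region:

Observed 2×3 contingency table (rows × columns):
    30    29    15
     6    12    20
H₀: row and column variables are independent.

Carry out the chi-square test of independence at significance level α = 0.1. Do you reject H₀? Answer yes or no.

Row totals [74, 38], col totals [36, 41, 35], n=112
χ² = (30−23.79)²/23.79 + (29−27.09)²/27.09 + (15−23.12)²/23.12 + (6−12.21)²/12.21 + (12−13.91)²/13.91 + (20−11.88)²/11.88 = 13.5964
df = 2
p-value (upper-tail) = 0.00112
At α=0.1: p < α → reject H₀

reject H₀: yes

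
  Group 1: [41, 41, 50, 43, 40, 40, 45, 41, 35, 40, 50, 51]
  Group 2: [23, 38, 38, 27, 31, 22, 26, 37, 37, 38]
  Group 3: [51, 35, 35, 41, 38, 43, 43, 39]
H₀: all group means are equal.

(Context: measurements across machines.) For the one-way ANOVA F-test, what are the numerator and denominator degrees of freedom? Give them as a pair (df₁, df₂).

degrees of freedom = [2, 27]

k = 3 groups, N = 30 total
df = (k−1, N−k) = (3−1, 30−3) = (2, 27)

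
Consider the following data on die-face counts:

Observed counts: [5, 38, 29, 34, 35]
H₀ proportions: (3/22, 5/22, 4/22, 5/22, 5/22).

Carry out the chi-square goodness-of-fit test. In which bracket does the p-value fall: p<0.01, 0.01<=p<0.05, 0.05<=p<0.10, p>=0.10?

n = 141; E_i = n·p_i = [19.23, 32.05, 25.64, 32.05, 32.05]
χ² = (5−19.23)²/19.23 + (38−32.05)²/32.05 + (29−25.64)²/25.64 + (34−32.05)²/32.05 + (35−32.05)²/32.05 = 12.4669
df = 4
p-value (upper-tail) = 0.01420
→ bracket: 0.01<=p<0.05

p-value bracket: 0.01<=p<0.05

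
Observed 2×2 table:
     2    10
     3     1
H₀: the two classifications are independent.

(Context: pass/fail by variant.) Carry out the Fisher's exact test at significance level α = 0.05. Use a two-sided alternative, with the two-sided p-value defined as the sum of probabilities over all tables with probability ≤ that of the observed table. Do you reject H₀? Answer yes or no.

reject H₀: no

Margins: r₁=12, r₂=4, c₁=5, c₂=11, n=16
p_obs = C(12,2)·C(4,3)/C(16,5); sum pmf over tables with pmf ≤ p_obs
p-value (two-sided) = 0.06319
At α=0.05: p ≥ α → fail to reject H₀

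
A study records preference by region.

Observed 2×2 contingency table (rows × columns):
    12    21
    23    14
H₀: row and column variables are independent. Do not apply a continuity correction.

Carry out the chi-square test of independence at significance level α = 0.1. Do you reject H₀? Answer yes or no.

reject H₀: yes

Row totals [33, 37], col totals [35, 35], n=70
χ² = (12−16.50)²/16.50 + (21−16.50)²/16.50 + (23−18.50)²/18.50 + (14−18.50)²/18.50 = 4.6437
df = 1
p-value (upper-tail) = 0.03117
At α=0.1: p < α → reject H₀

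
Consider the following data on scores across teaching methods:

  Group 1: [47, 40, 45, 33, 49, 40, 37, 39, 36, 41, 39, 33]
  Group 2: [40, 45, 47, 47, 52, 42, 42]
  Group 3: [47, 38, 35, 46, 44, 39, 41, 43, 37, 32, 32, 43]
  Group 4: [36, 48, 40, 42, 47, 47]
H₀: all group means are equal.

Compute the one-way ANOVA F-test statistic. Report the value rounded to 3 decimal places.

test statistic = 2.421

Group means [39.92, 45.00, 39.75, 43.33], grand mean 41.378
SSB = Σnᵢ(x̄ᵢ−x̄)² = 172.203; SSW = ΣΣ(x−x̄ᵢ)² = 782.500
MSB = 172.203/3 = 57.4009; MSW = 782.500/33 = 23.7121
F = MSB/MSW = 2.4207
df = (3, 33)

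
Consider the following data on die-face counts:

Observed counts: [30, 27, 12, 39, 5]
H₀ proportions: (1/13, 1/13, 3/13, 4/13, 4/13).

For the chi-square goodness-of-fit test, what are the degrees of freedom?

df = k − 1 = 5 − 1 = 4

degrees of freedom = 4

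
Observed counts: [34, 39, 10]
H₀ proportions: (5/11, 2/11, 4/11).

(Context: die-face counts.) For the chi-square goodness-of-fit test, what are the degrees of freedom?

degrees of freedom = 2

df = k − 1 = 3 − 1 = 2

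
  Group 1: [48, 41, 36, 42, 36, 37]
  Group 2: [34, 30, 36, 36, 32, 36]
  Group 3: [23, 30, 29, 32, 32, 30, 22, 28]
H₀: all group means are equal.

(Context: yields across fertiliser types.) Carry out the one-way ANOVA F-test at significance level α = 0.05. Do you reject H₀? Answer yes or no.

reject H₀: yes

Group means [40.00, 34.00, 28.25], grand mean 33.500
SSB = Σnᵢ(x̄ᵢ−x̄)² = 475.500; SSW = ΣΣ(x−x̄ᵢ)² = 243.500
MSB = 475.500/2 = 237.7500; MSW = 243.500/17 = 14.3235
F = MSB/MSW = 16.5986
df = (2, 17)
p-value (upper-tail) = 0.00010
At α=0.05: p < α → reject H₀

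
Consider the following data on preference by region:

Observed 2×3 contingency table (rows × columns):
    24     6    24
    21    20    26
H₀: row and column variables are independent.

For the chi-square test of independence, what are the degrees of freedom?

degrees of freedom = 2

df = (r−1)(c−1) = (2−1)·(3−1) = 2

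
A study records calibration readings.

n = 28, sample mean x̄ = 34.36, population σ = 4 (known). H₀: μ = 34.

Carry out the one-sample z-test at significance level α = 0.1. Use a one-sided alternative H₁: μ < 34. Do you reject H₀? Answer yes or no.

reject H₀: no

SE = σ/√n = 4/√28 = 0.7559
z = (x̄−μ₀)/SE = (34.36−34)/0.7559 = 0.4762
p-value (one-sided, H₁ less) = 0.68305
At α=0.1: p ≥ α → fail to reject H₀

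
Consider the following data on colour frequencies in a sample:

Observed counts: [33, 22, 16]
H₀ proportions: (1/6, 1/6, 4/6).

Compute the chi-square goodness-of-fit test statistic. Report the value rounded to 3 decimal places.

test statistic = 67.338

n = 71; E_i = n·p_i = [11.83, 11.83, 47.33]
χ² = (33−11.83)²/11.83 + (22−11.83)²/11.83 + (16−47.33)²/47.33 = 67.3380
df = 2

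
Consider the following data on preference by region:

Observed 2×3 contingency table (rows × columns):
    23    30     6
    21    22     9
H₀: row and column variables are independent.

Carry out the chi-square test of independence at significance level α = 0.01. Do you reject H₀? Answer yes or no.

reject H₀: no

Row totals [59, 52], col totals [44, 52, 15], n=111
χ² = (23−23.39)²/23.39 + (30−27.64)²/27.64 + (6−7.97)²/7.97 + (21−20.61)²/20.61 + (22−24.36)²/24.36 + (9−7.03)²/7.03 = 1.4861
df = 2
p-value (upper-tail) = 0.47565
At α=0.01: p ≥ α → fail to reject H₀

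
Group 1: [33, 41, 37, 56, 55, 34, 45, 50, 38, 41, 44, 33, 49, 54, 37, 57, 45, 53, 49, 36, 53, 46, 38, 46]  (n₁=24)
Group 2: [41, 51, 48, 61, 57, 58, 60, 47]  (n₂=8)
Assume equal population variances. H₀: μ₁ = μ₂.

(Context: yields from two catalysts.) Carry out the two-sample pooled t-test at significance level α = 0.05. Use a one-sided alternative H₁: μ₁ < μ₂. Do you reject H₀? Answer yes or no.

x̄₁=44.583, s₁=7.740, n₁=24
x̄₂=52.875, s₂=7.200, n₂=8
s_p² = [23·7.740² + 7·7.200²]/30 = 58.0236
SE = √(s_p²·(1/24+1/8)) = 3.1098
t = (44.583−52.875)/3.1098 = -2.6663
df = 30
p-value (one-sided, H₁ less) = 0.00612
At α=0.05: p < α → reject H₀

reject H₀: yes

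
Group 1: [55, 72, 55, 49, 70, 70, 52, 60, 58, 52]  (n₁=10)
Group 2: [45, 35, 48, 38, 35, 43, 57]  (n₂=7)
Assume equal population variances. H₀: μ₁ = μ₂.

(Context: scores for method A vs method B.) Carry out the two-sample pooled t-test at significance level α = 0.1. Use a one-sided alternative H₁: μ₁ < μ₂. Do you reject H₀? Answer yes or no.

x̄₁=59.300, s₁=8.447, n₁=10
x̄₂=43.000, s₂=7.937, n₂=7
s_p² = [9·8.447² + 6·7.937²]/15 = 68.0067
SE = √(s_p²·(1/10+1/7)) = 4.0640
t = (59.300−43.000)/4.0640 = 4.0108
df = 15
p-value (one-sided, H₁ less) = 0.99943
At α=0.1: p ≥ α → fail to reject H₀

reject H₀: no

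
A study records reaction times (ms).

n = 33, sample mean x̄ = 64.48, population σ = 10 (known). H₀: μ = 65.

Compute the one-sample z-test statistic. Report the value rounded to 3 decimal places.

test statistic = -0.299

SE = σ/√n = 10/√33 = 1.7408
z = (x̄−μ₀)/SE = (64.48−65)/1.7408 = -0.2987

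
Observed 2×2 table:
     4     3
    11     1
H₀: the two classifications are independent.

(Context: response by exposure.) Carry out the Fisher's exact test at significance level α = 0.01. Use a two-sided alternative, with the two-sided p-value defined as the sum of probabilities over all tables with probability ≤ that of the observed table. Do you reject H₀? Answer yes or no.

reject H₀: no

Margins: r₁=7, r₂=12, c₁=15, c₂=4, n=19
p_obs = C(7,4)·C(12,11)/C(19,15); sum pmf over tables with pmf ≤ p_obs
p-value (two-sided) = 0.11739
At α=0.01: p ≥ α → fail to reject H₀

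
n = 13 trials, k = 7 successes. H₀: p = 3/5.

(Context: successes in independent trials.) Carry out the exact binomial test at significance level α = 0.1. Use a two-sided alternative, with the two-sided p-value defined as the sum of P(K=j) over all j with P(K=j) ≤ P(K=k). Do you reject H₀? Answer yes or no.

reject H₀: no

Exact binomial: n=13, k=7, p₀=3/5=0.6000
P(X=j) = C(n,j)·p₀^j·(1−p₀)^(n−j); p = Σ P(X=j) over j with P(X=j) ≤ P(X=7)
p-value (two-sided) = 0.77865
At α=0.1: p ≥ α → fail to reject H₀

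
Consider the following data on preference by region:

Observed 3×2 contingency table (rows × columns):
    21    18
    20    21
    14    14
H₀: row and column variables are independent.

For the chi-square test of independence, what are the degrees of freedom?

degrees of freedom = 2

df = (r−1)(c−1) = (3−1)·(2−1) = 2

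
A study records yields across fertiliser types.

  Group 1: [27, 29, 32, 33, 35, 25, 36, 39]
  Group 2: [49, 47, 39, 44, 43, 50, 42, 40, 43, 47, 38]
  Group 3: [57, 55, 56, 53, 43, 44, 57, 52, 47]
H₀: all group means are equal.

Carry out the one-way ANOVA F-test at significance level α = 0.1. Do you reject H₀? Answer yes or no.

reject H₀: yes

Group means [32.00, 43.82, 51.56], grand mean 42.929
SSB = Σnᵢ(x̄ᵢ−x̄)² = 1633.999; SSW = ΣΣ(x−x̄ᵢ)² = 563.859
MSB = 1633.999/2 = 816.9993; MSW = 563.859/25 = 22.5543
F = MSB/MSW = 36.2236
df = (2, 25)
p-value (upper-tail) = 0.00000
At α=0.1: p < α → reject H₀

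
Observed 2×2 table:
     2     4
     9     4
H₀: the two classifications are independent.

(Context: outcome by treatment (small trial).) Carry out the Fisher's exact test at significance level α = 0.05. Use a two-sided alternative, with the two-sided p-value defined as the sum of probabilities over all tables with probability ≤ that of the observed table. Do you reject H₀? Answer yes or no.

Margins: r₁=6, r₂=13, c₁=11, c₂=8, n=19
p_obs = C(6,2)·C(13,9)/C(19,11); sum pmf over tables with pmf ≤ p_obs
p-value (two-sided) = 0.31889
At α=0.05: p ≥ α → fail to reject H₀

reject H₀: no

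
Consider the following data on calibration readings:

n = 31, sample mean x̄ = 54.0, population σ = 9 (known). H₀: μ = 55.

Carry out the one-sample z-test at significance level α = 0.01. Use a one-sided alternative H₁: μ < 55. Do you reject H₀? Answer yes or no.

reject H₀: no

SE = σ/√n = 9/√31 = 1.6164
z = (x̄−μ₀)/SE = (54.0−55)/1.6164 = -0.6186
p-value (one-sided, H₁ less) = 0.26808
At α=0.01: p ≥ α → fail to reject H₀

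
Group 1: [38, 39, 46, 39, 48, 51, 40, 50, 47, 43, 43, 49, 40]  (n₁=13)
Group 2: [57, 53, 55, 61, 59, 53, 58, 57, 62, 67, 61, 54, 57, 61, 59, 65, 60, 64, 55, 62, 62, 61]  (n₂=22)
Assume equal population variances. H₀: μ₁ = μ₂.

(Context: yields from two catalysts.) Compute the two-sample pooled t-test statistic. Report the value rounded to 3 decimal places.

x̄₁=44.077, s₁=4.645, n₁=13
x̄₂=59.227, s₂=3.841, n₂=22
s_p² = [12·4.645² + 21·3.841²]/33 = 17.2360
SE = √(s_p²·(1/13+1/22)) = 1.4523
t = (44.077−59.227)/1.4523 = -10.4317
df = 33

test statistic = -10.432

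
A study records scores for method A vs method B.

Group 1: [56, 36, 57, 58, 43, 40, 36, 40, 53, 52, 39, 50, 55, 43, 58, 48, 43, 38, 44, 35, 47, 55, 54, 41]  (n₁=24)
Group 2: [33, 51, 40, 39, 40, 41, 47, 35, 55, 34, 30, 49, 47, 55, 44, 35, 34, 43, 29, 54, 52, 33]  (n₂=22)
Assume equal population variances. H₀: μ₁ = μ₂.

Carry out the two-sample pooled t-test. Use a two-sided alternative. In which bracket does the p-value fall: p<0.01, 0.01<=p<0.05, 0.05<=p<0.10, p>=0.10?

x̄₁=46.708, s₁=7.777, n₁=24
x̄₂=41.818, s₂=8.410, n₂=22
s_p² = [23·7.777² + 21·8.410²]/44 = 65.3689
SE = √(s_p²·(1/24+1/22)) = 2.3864
t = (46.708−41.818)/2.3864 = 2.0492
df = 44
p-value (two-sided) = 0.04644
→ bracket: 0.01<=p<0.05

p-value bracket: 0.01<=p<0.05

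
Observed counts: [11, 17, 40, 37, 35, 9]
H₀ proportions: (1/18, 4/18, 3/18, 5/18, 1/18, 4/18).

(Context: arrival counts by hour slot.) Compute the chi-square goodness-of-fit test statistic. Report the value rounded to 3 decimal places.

n = 149; E_i = n·p_i = [8.28, 33.11, 24.83, 41.39, 8.28, 33.11]
χ² = (11−8.28)²/8.28 + (17−33.11)²/33.11 + (40−24.83)²/24.83 + (37−41.39)²/41.39 + (35−8.28)²/8.28 + (9−33.11)²/33.11 = 122.2846
df = 5

test statistic = 122.285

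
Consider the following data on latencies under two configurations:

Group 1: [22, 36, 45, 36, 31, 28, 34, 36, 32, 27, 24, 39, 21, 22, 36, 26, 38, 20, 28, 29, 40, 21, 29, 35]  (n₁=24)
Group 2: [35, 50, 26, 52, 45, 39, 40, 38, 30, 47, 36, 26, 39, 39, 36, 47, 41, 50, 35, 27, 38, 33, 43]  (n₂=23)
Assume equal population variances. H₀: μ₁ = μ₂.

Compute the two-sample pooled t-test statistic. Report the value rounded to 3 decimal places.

x̄₁=30.625, s₁=6.952, n₁=24
x̄₂=38.783, s₂=7.525, n₂=23
s_p² = [23·6.952² + 22·7.525²]/45 = 52.3897
SE = √(s_p²·(1/24+1/23)) = 2.1120
t = (30.625−38.783)/2.1120 = -3.8624
df = 45

test statistic = -3.862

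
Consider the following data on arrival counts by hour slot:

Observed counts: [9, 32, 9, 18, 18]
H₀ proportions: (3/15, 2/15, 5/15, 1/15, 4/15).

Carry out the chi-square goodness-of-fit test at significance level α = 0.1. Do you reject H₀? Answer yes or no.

n = 86; E_i = n·p_i = [17.20, 11.47, 28.67, 5.73, 22.93]
χ² = (9−17.20)²/17.20 + (32−11.47)²/11.47 + (9−28.67)²/28.67 + (18−5.73)²/5.73 + (18−22.93)²/22.93 = 81.4767
df = 4
p-value (upper-tail) = 0.00000
At α=0.1: p < α → reject H₀

reject H₀: yes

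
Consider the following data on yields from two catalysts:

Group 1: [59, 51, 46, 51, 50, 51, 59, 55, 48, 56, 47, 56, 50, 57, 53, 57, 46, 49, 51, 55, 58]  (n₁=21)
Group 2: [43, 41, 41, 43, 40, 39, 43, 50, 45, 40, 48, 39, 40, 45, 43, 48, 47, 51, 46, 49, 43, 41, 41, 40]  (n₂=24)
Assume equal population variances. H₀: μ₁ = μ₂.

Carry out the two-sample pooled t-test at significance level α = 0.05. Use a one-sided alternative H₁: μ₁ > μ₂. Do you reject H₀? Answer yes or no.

x̄₁=52.619, s₁=4.248, n₁=21
x̄₂=43.583, s₂=3.658, n₂=24
s_p² = [20·4.248² + 23·3.658²]/43 = 15.5532
SE = √(s_p²·(1/21+1/24)) = 1.1784
t = (52.619−43.583)/1.1784 = 7.6676
df = 43
p-value (one-sided, H₁ greater) = 0.00000
At α=0.05: p < α → reject H₀

reject H₀: yes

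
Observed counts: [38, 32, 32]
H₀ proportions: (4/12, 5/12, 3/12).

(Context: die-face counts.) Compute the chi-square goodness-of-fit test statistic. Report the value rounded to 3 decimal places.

test statistic = 4.722

n = 102; E_i = n·p_i = [34.00, 42.50, 25.50]
χ² = (38−34.00)²/34.00 + (32−42.50)²/42.50 + (32−25.50)²/25.50 = 4.7216
df = 2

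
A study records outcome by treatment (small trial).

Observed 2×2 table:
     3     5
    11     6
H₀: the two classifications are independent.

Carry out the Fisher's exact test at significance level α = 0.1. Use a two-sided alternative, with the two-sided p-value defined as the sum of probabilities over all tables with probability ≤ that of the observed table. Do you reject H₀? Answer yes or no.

Margins: r₁=8, r₂=17, c₁=14, c₂=11, n=25
p_obs = C(8,3)·C(17,11)/C(25,14); sum pmf over tables with pmf ≤ p_obs
p-value (two-sided) = 0.38917
At α=0.1: p ≥ α → fail to reject H₀

reject H₀: no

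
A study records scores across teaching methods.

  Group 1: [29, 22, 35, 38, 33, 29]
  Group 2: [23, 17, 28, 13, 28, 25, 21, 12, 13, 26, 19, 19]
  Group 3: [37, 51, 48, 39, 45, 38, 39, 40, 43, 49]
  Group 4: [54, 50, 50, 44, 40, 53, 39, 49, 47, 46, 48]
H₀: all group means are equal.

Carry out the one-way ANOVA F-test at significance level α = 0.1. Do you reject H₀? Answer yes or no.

Group means [31.00, 20.33, 42.90, 47.27], grand mean 35.359
SSB = Σnᵢ(x̄ᵢ−x̄)² = 4953.226; SSW = ΣΣ(x−x̄ᵢ)² = 989.748
MSB = 4953.226/3 = 1651.0753; MSW = 989.748/35 = 28.2785
F = MSB/MSW = 58.3862
df = (3, 35)
p-value (upper-tail) = 0.00000
At α=0.1: p < α → reject H₀

reject H₀: yes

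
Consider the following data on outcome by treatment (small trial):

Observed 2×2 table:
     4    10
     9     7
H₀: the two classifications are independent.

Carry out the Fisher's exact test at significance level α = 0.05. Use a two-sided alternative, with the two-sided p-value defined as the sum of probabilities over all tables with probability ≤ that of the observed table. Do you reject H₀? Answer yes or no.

Margins: r₁=14, r₂=16, c₁=13, c₂=17, n=30
p_obs = C(14,4)·C(16,9)/C(30,13); sum pmf over tables with pmf ≤ p_obs
p-value (two-sided) = 0.15898
At α=0.05: p ≥ α → fail to reject H₀

reject H₀: no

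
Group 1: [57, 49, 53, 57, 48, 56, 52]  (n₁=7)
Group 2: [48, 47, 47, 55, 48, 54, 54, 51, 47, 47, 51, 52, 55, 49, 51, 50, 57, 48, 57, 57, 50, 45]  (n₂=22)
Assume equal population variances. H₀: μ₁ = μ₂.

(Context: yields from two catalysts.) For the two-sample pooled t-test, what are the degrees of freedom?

degrees of freedom = 27

df = n₁ + n₂ − 2 = 7 + 22 − 2 = 27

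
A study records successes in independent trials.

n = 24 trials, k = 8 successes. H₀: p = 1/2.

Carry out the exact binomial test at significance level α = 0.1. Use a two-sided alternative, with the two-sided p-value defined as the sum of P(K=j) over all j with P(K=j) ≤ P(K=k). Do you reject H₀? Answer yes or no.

reject H₀: no

Exact binomial: n=24, k=8, p₀=1/2=0.5000
P(X=j) = C(n,j)·p₀^j·(1−p₀)^(n−j); p = Σ P(X=j) over j with P(X=j) ≤ P(X=8)
p-value (two-sided) = 0.15159
At α=0.1: p ≥ α → fail to reject H₀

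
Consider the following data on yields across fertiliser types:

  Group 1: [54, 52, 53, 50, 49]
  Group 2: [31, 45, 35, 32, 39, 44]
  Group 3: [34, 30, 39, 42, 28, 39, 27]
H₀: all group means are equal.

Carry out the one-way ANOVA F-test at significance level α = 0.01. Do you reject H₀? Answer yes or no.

reject H₀: yes

Group means [51.60, 37.67, 34.14], grand mean 40.167
SSB = Σnᵢ(x̄ᵢ−x̄)² = 945.110; SSW = ΣΣ(x−x̄ᵢ)² = 411.390
MSB = 945.110/2 = 472.5548; MSW = 411.390/15 = 27.4260
F = MSB/MSW = 17.2302
df = (2, 15)
p-value (upper-tail) = 0.00013
At α=0.01: p < α → reject H₀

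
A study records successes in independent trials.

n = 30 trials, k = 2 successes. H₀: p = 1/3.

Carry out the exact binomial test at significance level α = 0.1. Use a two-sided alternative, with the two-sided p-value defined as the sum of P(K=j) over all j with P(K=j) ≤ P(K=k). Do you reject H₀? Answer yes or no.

Exact binomial: n=30, k=2, p₀=1/3=0.3333
P(X=j) = C(n,j)·p₀^j·(1−p₀)^(n−j); p = Σ P(X=j) over j with P(X=j) ≤ P(X=2)
p-value (two-sided) = 0.00139
At α=0.1: p < α → reject H₀

reject H₀: yes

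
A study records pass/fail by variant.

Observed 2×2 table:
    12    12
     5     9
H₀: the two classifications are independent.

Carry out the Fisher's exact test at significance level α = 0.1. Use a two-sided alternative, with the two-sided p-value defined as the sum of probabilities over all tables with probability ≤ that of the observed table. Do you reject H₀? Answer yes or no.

reject H₀: no

Margins: r₁=24, r₂=14, c₁=17, c₂=21, n=38
p_obs = C(24,12)·C(14,5)/C(38,17); sum pmf over tables with pmf ≤ p_obs
p-value (two-sided) = 0.50568
At α=0.1: p ≥ α → fail to reject H₀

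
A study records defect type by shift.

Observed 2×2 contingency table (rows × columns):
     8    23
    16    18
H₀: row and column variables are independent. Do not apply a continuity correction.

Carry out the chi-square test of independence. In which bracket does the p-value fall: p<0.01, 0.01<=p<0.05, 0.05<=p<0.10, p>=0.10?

Row totals [31, 34], col totals [24, 41], n=65
χ² = (8−11.45)²/11.45 + (23−19.55)²/19.55 + (16−12.55)²/12.55 + (18−21.45)²/21.45 = 3.1447
df = 1
p-value (upper-tail) = 0.07618
→ bracket: 0.05<=p<0.10

p-value bracket: 0.05<=p<0.10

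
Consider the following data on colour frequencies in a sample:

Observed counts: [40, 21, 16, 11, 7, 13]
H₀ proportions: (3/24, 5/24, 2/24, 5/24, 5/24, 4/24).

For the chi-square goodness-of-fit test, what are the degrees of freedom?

df = k − 1 = 6 − 1 = 5

degrees of freedom = 5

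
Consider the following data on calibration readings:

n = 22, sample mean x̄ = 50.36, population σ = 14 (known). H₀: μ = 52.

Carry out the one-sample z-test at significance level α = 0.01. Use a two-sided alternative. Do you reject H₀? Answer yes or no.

SE = σ/√n = 14/√22 = 2.9848
z = (x̄−μ₀)/SE = (50.36−52)/2.9848 = -0.5494
p-value (two-sided) = 0.58270
At α=0.01: p ≥ α → fail to reject H₀

reject H₀: no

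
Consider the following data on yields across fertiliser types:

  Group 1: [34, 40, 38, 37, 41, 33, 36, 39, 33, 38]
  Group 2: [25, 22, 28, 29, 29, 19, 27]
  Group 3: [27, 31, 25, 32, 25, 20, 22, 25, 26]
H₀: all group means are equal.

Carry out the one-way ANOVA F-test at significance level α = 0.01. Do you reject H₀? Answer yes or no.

reject H₀: yes

Group means [36.90, 25.57, 25.89], grand mean 30.038
SSB = Σnᵢ(x̄ᵢ−x̄)² = 765.458; SSW = ΣΣ(x−x̄ᵢ)² = 277.503
MSB = 765.458/2 = 382.7292; MSW = 277.503/23 = 12.0654
F = MSB/MSW = 31.7213
df = (2, 23)
p-value (upper-tail) = 0.00000
At α=0.01: p < α → reject H₀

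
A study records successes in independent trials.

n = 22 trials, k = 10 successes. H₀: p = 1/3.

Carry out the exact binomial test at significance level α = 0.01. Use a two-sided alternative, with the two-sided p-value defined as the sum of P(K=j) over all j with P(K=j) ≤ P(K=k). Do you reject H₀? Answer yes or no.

reject H₀: no

Exact binomial: n=22, k=10, p₀=1/3=0.3333
P(X=j) = C(n,j)·p₀^j·(1−p₀)^(n−j); p = Σ P(X=j) over j with P(X=j) ≤ P(X=10)
p-value (two-sided) = 0.25930
At α=0.01: p ≥ α → fail to reject H₀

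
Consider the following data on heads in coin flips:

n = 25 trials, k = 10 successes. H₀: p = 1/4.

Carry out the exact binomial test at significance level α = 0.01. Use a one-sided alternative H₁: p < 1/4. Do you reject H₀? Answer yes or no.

reject H₀: no

Exact binomial: n=25, k=10, p₀=1/4=0.2500
P(X≤10) from Σ C(n,i)·p₀^i·(1−p₀)^(n−i)
p-value (one-sided, H₁ less) = 0.97033
At α=0.01: p ≥ α → fail to reject H₀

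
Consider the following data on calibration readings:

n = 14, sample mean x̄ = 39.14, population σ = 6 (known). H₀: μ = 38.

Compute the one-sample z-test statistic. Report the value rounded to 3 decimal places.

test statistic = 0.711

SE = σ/√n = 6/√14 = 1.6036
z = (x̄−μ₀)/SE = (39.14−38)/1.6036 = 0.7109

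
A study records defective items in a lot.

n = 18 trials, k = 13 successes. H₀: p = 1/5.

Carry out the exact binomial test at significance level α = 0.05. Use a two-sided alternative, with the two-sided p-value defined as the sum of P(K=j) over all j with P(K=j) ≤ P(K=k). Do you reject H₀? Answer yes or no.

Exact binomial: n=18, k=13, p₀=1/5=0.2000
P(X=j) = C(n,j)·p₀^j·(1−p₀)^(n−j); p = Σ P(X=j) over j with P(X=j) ≤ P(X=13)
p-value (two-sided) = 0.00000
At α=0.05: p < α → reject H₀

reject H₀: yes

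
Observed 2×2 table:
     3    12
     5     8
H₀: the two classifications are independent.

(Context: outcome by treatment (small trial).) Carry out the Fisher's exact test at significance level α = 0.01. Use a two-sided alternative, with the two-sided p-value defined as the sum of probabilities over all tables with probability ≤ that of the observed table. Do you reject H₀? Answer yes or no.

Margins: r₁=15, r₂=13, c₁=8, c₂=20, n=28
p_obs = C(15,3)·C(13,5)/C(28,8); sum pmf over tables with pmf ≤ p_obs
p-value (two-sided) = 0.40966
At α=0.01: p ≥ α → fail to reject H₀

reject H₀: no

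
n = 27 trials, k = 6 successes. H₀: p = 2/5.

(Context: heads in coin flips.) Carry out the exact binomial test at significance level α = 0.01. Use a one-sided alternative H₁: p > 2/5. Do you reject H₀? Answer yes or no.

Exact binomial: n=27, k=6, p₀=2/5=0.4000
P(X≥6) from Σ C(n,i)·p₀^i·(1−p₀)^(n−i)
p-value (one-sided, H₁ greater) = 0.98450
At α=0.01: p ≥ α → fail to reject H₀

reject H₀: no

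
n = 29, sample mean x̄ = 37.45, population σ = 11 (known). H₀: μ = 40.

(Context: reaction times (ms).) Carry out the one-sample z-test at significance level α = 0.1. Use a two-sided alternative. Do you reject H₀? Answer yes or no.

SE = σ/√n = 11/√29 = 2.0426
z = (x̄−μ₀)/SE = (37.45−40)/2.0426 = -1.2484
p-value (two-sided) = 0.21189
At α=0.1: p ≥ α → fail to reject H₀

reject H₀: no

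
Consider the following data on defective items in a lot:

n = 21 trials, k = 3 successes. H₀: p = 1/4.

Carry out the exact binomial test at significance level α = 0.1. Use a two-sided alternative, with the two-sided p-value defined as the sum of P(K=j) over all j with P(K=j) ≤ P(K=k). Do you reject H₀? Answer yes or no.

reject H₀: no

Exact binomial: n=21, k=3, p₀=1/4=0.2500
P(X=j) = C(n,j)·p₀^j·(1−p₀)^(n−j); p = Σ P(X=j) over j with P(X=j) ≤ P(X=3)
p-value (two-sided) = 0.32160
At α=0.1: p ≥ α → fail to reject H₀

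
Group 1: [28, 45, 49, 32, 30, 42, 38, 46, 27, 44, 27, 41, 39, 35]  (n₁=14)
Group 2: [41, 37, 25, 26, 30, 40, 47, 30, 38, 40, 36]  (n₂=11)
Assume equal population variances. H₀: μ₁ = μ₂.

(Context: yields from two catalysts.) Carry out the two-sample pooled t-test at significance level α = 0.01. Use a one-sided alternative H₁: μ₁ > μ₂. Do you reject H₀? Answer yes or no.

reject H₀: no

x̄₁=37.357, s₁=7.551, n₁=14
x̄₂=35.455, s₂=6.876, n₂=11
s_p² = [13·7.551² + 10·6.876²]/23 = 52.7801
SE = √(s_p²·(1/14+1/11)) = 2.9271
t = (37.357−35.455)/2.9271 = 0.6500
df = 23
p-value (one-sided, H₁ greater) = 0.26107
At α=0.01: p ≥ α → fail to reject H₀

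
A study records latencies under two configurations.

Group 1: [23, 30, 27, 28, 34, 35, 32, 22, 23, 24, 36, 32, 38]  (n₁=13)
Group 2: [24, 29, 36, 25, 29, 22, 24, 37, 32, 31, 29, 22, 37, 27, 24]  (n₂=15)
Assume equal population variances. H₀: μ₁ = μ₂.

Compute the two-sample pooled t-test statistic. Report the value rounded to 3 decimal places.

test statistic = 0.498

x̄₁=29.538, s₁=5.456, n₁=13
x̄₂=28.533, s₂=5.208, n₂=15
s_p² = [12·5.456² + 14·5.208²]/26 = 28.3448
SE = √(s_p²·(1/13+1/15)) = 2.0174
t = (29.538−28.533)/2.0174 = 0.4982
df = 26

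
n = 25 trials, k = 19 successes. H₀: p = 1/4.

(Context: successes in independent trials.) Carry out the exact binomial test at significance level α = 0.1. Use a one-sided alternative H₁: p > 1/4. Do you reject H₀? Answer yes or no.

Exact binomial: n=25, k=19, p₀=1/4=0.2500
P(X≥19) from Σ C(n,i)·p₀^i·(1−p₀)^(n−i)
p-value (one-sided, H₁ greater) = 0.00000
At α=0.1: p < α → reject H₀

reject H₀: yes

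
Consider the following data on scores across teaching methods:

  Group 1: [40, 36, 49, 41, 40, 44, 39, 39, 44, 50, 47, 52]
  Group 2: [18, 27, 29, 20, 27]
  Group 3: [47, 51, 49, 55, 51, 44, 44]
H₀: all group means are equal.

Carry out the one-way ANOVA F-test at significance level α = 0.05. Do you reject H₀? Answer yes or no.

Group means [43.42, 24.20, 48.71], grand mean 40.958
SSB = Σnᵢ(x̄ᵢ−x̄)² = 1897.813; SSW = ΣΣ(x−x̄ᵢ)² = 477.145
MSB = 1897.813/2 = 948.9065; MSW = 477.145/21 = 22.7212
F = MSB/MSW = 41.7630
df = (2, 21)
p-value (upper-tail) = 0.00000
At α=0.05: p < α → reject H₀

reject H₀: yes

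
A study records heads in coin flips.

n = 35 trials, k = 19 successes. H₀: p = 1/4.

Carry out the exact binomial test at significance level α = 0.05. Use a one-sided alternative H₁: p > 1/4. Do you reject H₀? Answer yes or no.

reject H₀: yes

Exact binomial: n=35, k=19, p₀=1/4=0.2500
P(X≥19) from Σ C(n,i)·p₀^i·(1−p₀)^(n−i)
p-value (one-sided, H₁ greater) = 0.00020
At α=0.05: p < α → reject H₀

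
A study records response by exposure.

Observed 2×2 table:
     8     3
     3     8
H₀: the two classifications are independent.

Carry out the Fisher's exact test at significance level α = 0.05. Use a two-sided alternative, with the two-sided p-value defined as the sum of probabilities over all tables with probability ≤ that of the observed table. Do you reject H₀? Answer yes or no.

reject H₀: no

Margins: r₁=11, r₂=11, c₁=11, c₂=11, n=22
p_obs = C(11,8)·C(11,3)/C(22,11); sum pmf over tables with pmf ≤ p_obs
p-value (two-sided) = 0.08611
At α=0.05: p ≥ α → fail to reject H₀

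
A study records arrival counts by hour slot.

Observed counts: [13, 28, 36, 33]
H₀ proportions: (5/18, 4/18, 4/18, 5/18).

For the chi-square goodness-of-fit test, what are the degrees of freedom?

df = k − 1 = 4 − 1 = 3

degrees of freedom = 3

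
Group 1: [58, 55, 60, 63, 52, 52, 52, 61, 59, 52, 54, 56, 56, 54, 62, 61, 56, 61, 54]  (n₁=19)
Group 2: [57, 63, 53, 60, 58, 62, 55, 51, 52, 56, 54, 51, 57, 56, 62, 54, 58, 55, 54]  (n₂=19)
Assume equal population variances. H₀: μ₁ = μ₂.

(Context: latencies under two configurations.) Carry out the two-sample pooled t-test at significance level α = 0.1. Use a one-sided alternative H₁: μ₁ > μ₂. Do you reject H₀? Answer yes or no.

x̄₁=56.737, s₁=3.769, n₁=19
x̄₂=56.211, s₂=3.614, n₂=19
s_p² = [18·3.769² + 18·3.614²]/36 = 13.6345
SE = √(s_p²·(1/19+1/19)) = 1.1980
t = (56.737−56.211)/1.1980 = 0.4393
df = 36
p-value (one-sided, H₁ greater) = 0.33153
At α=0.1: p ≥ α → fail to reject H₀

reject H₀: no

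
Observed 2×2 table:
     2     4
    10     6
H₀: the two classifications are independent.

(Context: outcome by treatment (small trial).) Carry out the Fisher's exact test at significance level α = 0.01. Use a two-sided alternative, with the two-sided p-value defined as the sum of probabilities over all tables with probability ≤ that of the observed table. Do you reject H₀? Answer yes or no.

Margins: r₁=6, r₂=16, c₁=12, c₂=10, n=22
p_obs = C(6,2)·C(16,10)/C(22,12); sum pmf over tables with pmf ≤ p_obs
p-value (two-sided) = 0.34763
At α=0.01: p ≥ α → fail to reject H₀

reject H₀: no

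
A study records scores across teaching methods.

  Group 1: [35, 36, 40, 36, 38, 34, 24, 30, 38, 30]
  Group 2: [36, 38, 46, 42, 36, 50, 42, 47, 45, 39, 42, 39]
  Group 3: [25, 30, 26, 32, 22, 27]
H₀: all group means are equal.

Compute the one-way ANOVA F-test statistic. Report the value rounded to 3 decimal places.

Group means [34.10, 41.83, 27.00], grand mean 35.893
SSB = Σnᵢ(x̄ᵢ−x̄)² = 930.112; SSW = ΣΣ(x−x̄ᵢ)² = 492.567
MSB = 930.112/2 = 465.0560; MSW = 492.567/25 = 19.7027
F = MSB/MSW = 23.6037
df = (2, 25)

test statistic = 23.604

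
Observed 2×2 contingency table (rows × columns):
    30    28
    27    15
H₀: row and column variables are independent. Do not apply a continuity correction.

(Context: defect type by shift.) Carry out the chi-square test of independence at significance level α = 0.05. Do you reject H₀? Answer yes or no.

Row totals [58, 42], col totals [57, 43], n=100
χ² = (30−33.06)²/33.06 + (28−24.94)²/24.94 + (27−23.94)²/23.94 + (15−18.06)²/18.06 = 1.5683
df = 1
p-value (upper-tail) = 0.21046
At α=0.05: p ≥ α → fail to reject H₀

reject H₀: no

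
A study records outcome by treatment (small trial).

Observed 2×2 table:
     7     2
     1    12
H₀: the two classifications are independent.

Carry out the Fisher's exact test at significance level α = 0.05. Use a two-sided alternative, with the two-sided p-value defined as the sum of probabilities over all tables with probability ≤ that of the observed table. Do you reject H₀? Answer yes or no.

Margins: r₁=9, r₂=13, c₁=8, c₂=14, n=22
p_obs = C(9,7)·C(13,1)/C(22,8); sum pmf over tables with pmf ≤ p_obs
p-value (two-sided) = 0.00149
At α=0.05: p < α → reject H₀

reject H₀: yes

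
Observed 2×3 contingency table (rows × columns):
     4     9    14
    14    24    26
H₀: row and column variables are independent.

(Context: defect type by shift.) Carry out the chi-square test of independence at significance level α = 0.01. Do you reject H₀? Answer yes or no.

reject H₀: no

Row totals [27, 64], col totals [18, 33, 40], n=91
χ² = (4−5.34)²/5.34 + (9−9.79)²/9.79 + (14−11.87)²/11.87 + (14−12.66)²/12.66 + (24−23.21)²/23.21 + (26−28.13)²/28.13 = 1.1139
df = 2
p-value (upper-tail) = 0.57294
At α=0.01: p ≥ α → fail to reject H₀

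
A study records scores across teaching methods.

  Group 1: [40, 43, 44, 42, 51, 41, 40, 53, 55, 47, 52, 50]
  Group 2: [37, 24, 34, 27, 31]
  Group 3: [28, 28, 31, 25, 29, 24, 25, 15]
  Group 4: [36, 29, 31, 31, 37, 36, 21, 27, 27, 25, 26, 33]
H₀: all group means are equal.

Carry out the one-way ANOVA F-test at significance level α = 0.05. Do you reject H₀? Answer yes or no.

reject H₀: yes

Group means [46.50, 30.60, 25.62, 29.92], grand mean 34.459
SSB = Σnᵢ(x̄ᵢ−x̄)² = 2686.198; SSW = ΣΣ(x−x̄ᵢ)² = 880.992
MSB = 2686.198/3 = 895.3992; MSW = 880.992/33 = 26.6967
F = MSB/MSW = 33.5397
df = (3, 33)
p-value (upper-tail) = 0.00000
At α=0.05: p < α → reject H₀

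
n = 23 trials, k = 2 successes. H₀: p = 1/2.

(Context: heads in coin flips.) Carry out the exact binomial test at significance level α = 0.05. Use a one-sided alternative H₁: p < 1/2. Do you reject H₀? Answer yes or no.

Exact binomial: n=23, k=2, p₀=1/2=0.5000
P(X≤2) from Σ C(n,i)·p₀^i·(1−p₀)^(n−i)
p-value (one-sided, H₁ less) = 0.00003
At α=0.05: p < α → reject H₀

reject H₀: yes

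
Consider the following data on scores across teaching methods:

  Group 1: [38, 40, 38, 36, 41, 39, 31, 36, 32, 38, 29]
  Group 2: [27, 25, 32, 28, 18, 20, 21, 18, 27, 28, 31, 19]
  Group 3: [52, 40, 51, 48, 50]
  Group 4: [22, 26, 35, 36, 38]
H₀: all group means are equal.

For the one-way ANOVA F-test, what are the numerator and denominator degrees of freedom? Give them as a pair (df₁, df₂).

degrees of freedom = [3, 29]

k = 4 groups, N = 33 total
df = (k−1, N−k) = (4−1, 33−4) = (3, 29)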